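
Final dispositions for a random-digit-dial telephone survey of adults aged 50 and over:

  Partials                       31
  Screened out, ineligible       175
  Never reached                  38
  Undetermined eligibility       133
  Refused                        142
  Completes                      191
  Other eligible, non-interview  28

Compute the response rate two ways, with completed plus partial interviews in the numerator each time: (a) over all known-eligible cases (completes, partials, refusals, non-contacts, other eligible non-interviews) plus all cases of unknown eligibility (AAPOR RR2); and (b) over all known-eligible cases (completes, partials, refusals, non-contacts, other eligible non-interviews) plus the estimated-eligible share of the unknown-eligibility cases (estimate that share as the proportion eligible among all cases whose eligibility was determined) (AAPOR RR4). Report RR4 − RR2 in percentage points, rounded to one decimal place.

2.9

Numerator → 191 + 31 = 222
Base → 191 + 31 + 142 + 38 + 28 + 133 = 563
RR2 = 222 / 563 = 0.3943
Known eligible → 191 + 31 + 142 + 38 + 28 = 430
e = 430 / (430 + 175) = 430 / 605 = 0.7107
e × U → 0.7107 × 133 = 94.52
Base → 430 + 94.52 = 524.52
RR4 = 222 / 524.52 = 0.4232
Difference = 42.32 − 39.43 = 2.89 percentage points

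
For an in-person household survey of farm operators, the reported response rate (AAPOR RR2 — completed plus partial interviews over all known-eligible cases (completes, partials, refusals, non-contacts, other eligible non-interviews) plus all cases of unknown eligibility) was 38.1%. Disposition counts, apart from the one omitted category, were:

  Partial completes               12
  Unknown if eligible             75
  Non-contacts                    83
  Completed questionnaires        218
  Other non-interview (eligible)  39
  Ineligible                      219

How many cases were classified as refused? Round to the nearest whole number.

Num → 218 + 12 = 230
RR2 = 230 / D = 0.381
D = 230 / 0.381 = 603.7
Other denominator terms total 427
refused = 603.7 − 427 ≈ 177

177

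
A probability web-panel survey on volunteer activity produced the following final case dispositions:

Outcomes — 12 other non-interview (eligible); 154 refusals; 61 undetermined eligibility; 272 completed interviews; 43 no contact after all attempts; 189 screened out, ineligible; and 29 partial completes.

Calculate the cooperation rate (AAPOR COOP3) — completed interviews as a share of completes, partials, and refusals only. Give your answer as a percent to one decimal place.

Num → 272
Denom → 272 + 29 + 154 = 455
COOP3 = 272 / 455 = 0.5978

59.8%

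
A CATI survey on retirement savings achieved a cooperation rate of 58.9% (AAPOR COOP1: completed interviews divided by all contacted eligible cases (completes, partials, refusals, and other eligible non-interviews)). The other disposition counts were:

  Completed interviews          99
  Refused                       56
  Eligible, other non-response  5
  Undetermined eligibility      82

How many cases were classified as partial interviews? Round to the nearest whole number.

COOP1 = 99 / D = 0.589
D = 99 / 0.589 = 168.1
Remaining denominator categories sum to 160
partial interviews = 168.1 − 160 ≈ 8

8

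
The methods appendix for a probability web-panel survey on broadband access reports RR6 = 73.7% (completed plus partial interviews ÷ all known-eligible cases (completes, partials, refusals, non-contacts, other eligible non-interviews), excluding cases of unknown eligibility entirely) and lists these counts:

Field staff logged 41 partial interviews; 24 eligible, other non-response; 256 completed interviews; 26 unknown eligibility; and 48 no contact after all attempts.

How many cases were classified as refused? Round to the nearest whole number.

Top → 256 + 41 = 297
RR6 = 297 / D = 0.737
D = 297 / 0.737 = 403.0
Rest of base = 369
refused = 403.0 − 369 ≈ 34

34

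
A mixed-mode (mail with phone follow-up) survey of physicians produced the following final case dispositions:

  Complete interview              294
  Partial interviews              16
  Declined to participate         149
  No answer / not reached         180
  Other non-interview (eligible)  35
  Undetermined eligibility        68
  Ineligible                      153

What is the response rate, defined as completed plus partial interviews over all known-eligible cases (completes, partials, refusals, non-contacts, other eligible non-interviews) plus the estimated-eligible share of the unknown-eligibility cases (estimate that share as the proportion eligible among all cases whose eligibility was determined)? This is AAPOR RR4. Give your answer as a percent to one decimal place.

Top = 294 + 16 = 310
Known eligible = 294 + 16 + 149 + 180 + 35 = 674
e = 674 / (674 + 153) = 674 / 827 = 0.8150
Eligible share of unknowns = 0.8150 × 68 = 55.42
Base = 674 + 55.42 = 729.42
RR4 = 310 / 729.42 = 0.4250

42.5%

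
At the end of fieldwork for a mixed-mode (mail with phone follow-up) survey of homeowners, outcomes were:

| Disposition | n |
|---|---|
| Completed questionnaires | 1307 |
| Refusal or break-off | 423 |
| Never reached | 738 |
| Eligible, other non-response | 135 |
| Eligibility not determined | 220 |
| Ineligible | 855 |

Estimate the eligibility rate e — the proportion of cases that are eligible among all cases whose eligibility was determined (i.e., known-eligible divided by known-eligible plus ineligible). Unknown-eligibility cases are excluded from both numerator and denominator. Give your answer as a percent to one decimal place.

75.3%

Eligible (known): 1307 + 423 + 738 + 135 = 2603
e = 2603 / (2603 + 855) = 2603 / 3458 = 0.7527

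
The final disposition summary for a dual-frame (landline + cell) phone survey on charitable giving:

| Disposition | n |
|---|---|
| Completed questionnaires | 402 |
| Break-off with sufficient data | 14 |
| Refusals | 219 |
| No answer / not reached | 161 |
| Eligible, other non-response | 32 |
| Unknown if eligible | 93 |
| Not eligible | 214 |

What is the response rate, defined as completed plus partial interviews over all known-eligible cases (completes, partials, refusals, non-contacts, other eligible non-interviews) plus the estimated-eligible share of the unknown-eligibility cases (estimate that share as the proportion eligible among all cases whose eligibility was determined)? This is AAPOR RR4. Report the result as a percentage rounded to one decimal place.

46.1%

Top → 402 + 14 = 416
Determined eligible → 402 + 14 + 219 + 161 + 32 = 828
e = 828 / (828 + 214) = 828 / 1042 = 0.7946
Eligible share of unknowns → 0.7946 × 93 = 73.90
Base → 828 + 73.90 = 901.90
RR4 = 416 / 901.90 = 0.4612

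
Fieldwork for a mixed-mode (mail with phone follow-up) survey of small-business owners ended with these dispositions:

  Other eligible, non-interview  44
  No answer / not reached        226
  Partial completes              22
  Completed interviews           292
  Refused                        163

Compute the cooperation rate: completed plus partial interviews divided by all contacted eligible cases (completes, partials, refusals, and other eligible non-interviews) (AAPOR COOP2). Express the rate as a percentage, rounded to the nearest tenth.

60.3%

Numerator: 292 + 22 = 314
Denominator: 292 + 22 + 163 + 44 = 521
COOP2 = 314 / 521 = 0.6027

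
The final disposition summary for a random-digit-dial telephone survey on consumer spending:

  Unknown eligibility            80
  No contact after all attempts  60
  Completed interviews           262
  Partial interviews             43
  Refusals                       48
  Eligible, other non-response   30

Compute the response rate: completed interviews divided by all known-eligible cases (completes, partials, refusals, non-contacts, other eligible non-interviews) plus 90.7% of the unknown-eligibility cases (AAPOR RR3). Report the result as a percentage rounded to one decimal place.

50.8%

Top = 262
Known eligible = 262 + 43 + 48 + 60 + 30 = 443
Estimated eligible among unknowns = 0.9070 × 80 = 72.56
Denominator = 443 + 72.56 = 515.56
RR3 = 262 / 515.56 = 0.5082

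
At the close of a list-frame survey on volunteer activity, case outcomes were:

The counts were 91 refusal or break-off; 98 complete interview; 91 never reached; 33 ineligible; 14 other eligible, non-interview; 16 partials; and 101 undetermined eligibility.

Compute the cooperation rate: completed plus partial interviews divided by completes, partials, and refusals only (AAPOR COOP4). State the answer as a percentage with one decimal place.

55.6%

Numerator = 98 + 16 = 114
Denominator = 98 + 16 + 91 = 205
COOP4 = 114 / 205 = 0.5561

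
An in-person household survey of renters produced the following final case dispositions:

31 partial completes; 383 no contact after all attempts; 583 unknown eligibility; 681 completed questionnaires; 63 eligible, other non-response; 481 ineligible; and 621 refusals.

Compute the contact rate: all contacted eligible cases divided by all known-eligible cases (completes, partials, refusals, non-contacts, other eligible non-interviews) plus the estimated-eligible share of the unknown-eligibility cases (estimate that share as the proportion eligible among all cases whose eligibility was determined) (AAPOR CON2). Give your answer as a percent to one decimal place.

62.4%

Num: 681 + 31 + 621 + 63 = 1396
Determined eligible: 681 + 31 + 621 + 383 + 63 = 1779
e = 1779 / (1779 + 481) = 1779 / 2260 = 0.7872
e × U: 0.7872 × 583 = 458.94
Denom: 1779 + 458.94 = 2237.94
CON2 = 1396 / 2237.94 = 0.6238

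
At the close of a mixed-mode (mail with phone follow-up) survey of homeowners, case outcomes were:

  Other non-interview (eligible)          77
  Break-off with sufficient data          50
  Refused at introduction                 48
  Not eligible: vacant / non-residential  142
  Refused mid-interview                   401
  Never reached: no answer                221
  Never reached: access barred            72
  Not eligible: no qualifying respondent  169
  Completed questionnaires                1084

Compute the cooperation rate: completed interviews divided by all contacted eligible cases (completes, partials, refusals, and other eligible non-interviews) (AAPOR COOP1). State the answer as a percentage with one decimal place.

65.3%

Refused = 48 + 401 = 449
No answer / not reached = 221 + 72 = 293
Screened out, ineligible = 169 + 142 = 311
Top: 1084
Denominator: 1084 + 50 + 449 + 77 = 1660
COOP1 = 1084 / 1660 = 0.6530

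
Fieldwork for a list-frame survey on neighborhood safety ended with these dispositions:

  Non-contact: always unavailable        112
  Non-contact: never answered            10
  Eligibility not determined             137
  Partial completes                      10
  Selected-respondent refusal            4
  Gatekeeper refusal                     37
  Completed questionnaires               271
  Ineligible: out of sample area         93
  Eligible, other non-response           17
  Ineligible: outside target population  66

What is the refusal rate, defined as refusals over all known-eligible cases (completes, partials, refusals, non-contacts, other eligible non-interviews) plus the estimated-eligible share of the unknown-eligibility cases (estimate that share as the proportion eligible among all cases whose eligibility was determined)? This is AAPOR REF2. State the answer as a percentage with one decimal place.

7.3%

Refused = 37 + 4 = 41
Never reached = 10 + 112 = 122
Not eligible = 66 + 93 = 159
Top → 41
Known eligible → 271 + 10 + 41 + 122 + 17 = 461
e = 461 / (461 + 159) = 461 / 620 = 0.7435
Estimated eligible among unknowns → 0.7435 × 137 = 101.86
Base → 461 + 101.86 = 562.86
REF2 = 41 / 562.86 = 0.0728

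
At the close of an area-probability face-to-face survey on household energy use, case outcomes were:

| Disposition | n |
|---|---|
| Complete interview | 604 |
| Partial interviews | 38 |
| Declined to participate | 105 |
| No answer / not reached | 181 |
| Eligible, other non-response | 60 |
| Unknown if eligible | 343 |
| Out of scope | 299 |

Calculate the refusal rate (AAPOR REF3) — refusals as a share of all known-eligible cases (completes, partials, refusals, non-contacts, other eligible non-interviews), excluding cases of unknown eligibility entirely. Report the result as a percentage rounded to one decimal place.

10.6%

Numerator → 105
Base → 604 + 38 + 105 + 181 + 60 = 988
REF3 = 105 / 988 = 0.1063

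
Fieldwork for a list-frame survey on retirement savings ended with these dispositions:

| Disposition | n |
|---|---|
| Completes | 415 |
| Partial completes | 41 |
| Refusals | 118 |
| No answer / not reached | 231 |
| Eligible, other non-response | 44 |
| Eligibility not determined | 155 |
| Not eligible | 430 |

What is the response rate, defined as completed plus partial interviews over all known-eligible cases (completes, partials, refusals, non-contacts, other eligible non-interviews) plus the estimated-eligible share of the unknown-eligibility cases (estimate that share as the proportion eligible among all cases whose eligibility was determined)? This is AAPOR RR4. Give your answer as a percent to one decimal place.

47.9%

Num: 415 + 41 = 456
Eligible (known): 415 + 41 + 118 + 231 + 44 = 849
e = 849 / (849 + 430) = 849 / 1279 = 0.6638
Eligible share of unknowns: 0.6638 × 155 = 102.89
Denominator: 849 + 102.89 = 951.89
RR4 = 456 / 951.89 = 0.4790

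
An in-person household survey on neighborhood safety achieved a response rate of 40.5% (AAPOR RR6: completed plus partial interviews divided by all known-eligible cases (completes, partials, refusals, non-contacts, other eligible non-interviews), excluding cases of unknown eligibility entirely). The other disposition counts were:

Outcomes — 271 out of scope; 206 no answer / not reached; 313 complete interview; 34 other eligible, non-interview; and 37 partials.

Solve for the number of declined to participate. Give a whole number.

Numerator: 313 + 37 = 350
RR6 = 350 / D = 0.405
D = 350 / 0.405 = 864.2
Rest of base = 590
declined to participate = 864.2 − 590 ≈ 274

274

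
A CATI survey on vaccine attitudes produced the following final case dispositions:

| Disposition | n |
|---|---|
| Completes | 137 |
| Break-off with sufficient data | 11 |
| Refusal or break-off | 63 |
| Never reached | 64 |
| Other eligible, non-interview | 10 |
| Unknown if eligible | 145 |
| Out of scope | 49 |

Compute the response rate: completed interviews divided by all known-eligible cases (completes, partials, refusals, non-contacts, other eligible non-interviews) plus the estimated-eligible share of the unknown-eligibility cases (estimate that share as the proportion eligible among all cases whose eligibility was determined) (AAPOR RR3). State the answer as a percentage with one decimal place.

Num: 137
Determined eligible: 137 + 11 + 63 + 64 + 10 = 285
e = 285 / (285 + 49) = 285 / 334 = 0.8533
Eligible share of unknowns: 0.8533 × 145 = 123.73
Denom: 285 + 123.73 = 408.73
RR3 = 137 / 408.73 = 0.3352

33.5%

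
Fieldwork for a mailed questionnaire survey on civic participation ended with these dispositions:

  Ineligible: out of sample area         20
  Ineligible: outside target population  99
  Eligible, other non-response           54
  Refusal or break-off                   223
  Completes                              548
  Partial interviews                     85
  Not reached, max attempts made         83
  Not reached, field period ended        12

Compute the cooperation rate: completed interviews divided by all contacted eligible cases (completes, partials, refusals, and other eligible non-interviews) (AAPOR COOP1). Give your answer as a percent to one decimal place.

No answer / not reached = 12 + 83 = 95
Ineligible = 99 + 20 = 119
Numerator: 548
Base: 548 + 85 + 223 + 54 = 910
COOP1 = 548 / 910 = 0.6022

60.2%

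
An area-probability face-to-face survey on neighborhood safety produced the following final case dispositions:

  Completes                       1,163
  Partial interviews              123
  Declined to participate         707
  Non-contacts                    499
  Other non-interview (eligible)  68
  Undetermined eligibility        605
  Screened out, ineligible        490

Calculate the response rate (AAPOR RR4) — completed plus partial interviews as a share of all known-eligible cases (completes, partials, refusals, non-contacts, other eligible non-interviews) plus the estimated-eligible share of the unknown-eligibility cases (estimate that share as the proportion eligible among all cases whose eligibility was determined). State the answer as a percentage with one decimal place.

Numerator → 1163 + 123 = 1286
Known eligible → 1163 + 123 + 707 + 499 + 68 = 2560
e = 2560 / (2560 + 490) = 2560 / 3050 = 0.8393
Eligible share of unknowns → 0.8393 × 605 = 507.78
Denom → 2560 + 507.78 = 3067.78
RR4 = 1286 / 3067.78 = 0.4192

41.9%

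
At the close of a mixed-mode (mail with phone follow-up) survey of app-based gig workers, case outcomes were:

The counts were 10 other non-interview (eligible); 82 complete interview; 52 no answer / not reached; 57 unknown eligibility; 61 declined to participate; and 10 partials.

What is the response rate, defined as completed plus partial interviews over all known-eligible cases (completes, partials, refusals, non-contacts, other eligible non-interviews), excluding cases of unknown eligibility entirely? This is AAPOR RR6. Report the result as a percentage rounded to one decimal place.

42.8%

Top → 82 + 10 = 92
Denom → 82 + 10 + 61 + 52 + 10 = 215
RR6 = 92 / 215 = 0.4279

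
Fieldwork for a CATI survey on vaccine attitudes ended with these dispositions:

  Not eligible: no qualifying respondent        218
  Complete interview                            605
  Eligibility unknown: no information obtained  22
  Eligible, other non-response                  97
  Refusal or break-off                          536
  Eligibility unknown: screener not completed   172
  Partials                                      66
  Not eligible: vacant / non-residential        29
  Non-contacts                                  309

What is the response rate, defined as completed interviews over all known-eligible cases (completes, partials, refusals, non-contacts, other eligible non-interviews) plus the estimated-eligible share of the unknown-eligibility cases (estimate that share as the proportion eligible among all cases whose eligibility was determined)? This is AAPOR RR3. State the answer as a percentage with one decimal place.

34.0%

Undetermined eligibility = 172 + 22 = 194
Out of scope = 218 + 29 = 247
Numerator = 605
Eligible (known) = 605 + 66 + 536 + 309 + 97 = 1613
e = 1613 / (1613 + 247) = 1613 / 1860 = 0.8672
e × U = 0.8672 × 194 = 168.24
Base = 1613 + 168.24 = 1781.24
RR3 = 605 / 1781.24 = 0.3397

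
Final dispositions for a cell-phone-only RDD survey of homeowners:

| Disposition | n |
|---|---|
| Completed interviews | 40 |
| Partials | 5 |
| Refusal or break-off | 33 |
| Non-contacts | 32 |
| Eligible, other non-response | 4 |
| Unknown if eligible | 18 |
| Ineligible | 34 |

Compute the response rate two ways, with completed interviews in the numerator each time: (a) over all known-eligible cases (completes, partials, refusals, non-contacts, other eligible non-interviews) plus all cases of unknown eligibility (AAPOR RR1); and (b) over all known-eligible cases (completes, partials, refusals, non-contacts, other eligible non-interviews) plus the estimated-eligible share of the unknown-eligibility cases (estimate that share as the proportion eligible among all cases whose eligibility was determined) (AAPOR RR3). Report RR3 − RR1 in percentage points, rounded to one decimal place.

Top = 40
Base = 40 + 5 + 33 + 32 + 4 + 18 = 132
RR1 = 40 / 132 = 0.3030
Determined eligible = 40 + 5 + 33 + 32 + 4 = 114
e = 114 / (114 + 34) = 114 / 148 = 0.7703
Estimated eligible among unknowns = 0.7703 × 18 = 13.87
Base = 114 + 13.87 = 127.87
RR3 = 40 / 127.87 = 0.3128
Difference = 31.28 − 30.30 = 0.98 percentage points

1.0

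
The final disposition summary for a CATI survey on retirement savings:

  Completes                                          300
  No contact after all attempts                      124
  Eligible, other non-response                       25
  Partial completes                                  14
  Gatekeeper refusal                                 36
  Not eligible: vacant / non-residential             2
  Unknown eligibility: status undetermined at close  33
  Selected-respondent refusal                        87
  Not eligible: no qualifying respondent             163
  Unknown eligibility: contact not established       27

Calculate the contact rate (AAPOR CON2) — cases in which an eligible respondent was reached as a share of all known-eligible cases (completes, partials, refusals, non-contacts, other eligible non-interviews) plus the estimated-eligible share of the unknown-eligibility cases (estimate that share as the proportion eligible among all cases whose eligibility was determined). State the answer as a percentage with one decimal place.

Refusal or break-off = 36 + 87 = 123
Unknown eligibility = 27 + 33 = 60
Screened out, ineligible = 163 + 2 = 165
Numerator = 300 + 14 + 123 + 25 = 462
Eligible (known) = 300 + 14 + 123 + 124 + 25 = 586
e = 586 / (586 + 165) = 586 / 751 = 0.7803
e × U = 0.7803 × 60 = 46.82
Base = 586 + 46.82 = 632.82
CON2 = 462 / 632.82 = 0.7301

73.0%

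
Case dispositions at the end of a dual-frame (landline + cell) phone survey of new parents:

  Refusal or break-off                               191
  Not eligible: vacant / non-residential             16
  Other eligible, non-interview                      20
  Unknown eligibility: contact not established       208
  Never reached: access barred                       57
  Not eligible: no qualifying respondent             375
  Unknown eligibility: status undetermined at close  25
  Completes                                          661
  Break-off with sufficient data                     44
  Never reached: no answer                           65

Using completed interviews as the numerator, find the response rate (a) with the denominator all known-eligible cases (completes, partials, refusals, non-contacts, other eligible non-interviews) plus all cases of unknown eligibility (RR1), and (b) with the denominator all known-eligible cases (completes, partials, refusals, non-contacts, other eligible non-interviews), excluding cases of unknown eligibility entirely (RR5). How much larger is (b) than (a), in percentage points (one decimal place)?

No contact after all attempts = 65 + 57 = 122
Eligibility not determined = 208 + 25 = 233
Not eligible = 375 + 16 = 391
Numerator: 661
Denom: 661 + 44 + 191 + 122 + 20 + 233 = 1271
RR1 = 661 / 1271 = 0.5201
Denom: 661 + 44 + 191 + 122 + 20 = 1038
RR5 = 661 / 1038 = 0.6368
Difference = 63.68 − 52.01 = 11.67 percentage points

11.7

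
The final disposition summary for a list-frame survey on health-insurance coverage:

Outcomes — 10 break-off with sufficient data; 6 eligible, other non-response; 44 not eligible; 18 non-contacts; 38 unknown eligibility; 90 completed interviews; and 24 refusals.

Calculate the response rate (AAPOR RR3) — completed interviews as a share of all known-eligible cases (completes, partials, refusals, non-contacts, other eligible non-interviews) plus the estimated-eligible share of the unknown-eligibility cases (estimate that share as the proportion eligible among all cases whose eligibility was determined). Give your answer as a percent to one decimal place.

50.8%

Top: 90
Determined eligible: 90 + 10 + 24 + 18 + 6 = 148
e = 148 / (148 + 44) = 148 / 192 = 0.7708
Estimated eligible among unknowns: 0.7708 × 38 = 29.29
Denominator: 148 + 29.29 = 177.29
RR3 = 90 / 177.29 = 0.5076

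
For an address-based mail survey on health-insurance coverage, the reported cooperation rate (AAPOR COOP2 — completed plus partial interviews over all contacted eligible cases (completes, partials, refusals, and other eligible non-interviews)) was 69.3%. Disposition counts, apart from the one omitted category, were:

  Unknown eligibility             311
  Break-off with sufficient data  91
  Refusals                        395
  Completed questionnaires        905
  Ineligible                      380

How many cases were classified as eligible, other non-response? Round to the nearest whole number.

46

Num → 905 + 91 = 996
COOP2 = 996 / D = 0.693
D = 996 / 0.693 = 1437.2
Other denominator terms total 1391
eligible, other non-response = 1437.2 − 1391 ≈ 46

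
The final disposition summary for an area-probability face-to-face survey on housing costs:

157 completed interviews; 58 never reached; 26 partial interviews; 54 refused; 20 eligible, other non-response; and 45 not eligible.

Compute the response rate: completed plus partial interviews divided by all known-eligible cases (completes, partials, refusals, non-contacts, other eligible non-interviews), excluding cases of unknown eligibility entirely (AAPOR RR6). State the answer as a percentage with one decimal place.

58.1%

Top: 157 + 26 = 183
Denominator: 157 + 26 + 54 + 58 + 20 = 315
RR6 = 183 / 315 = 0.5810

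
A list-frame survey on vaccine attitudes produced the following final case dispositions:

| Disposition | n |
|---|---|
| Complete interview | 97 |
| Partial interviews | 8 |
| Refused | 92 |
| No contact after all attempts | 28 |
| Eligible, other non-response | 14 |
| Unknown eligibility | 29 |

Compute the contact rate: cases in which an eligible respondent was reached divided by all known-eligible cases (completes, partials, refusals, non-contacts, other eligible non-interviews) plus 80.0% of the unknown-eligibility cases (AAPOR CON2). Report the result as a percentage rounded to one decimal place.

80.5%

Numerator: 97 + 8 + 92 + 14 = 211
Known eligible: 97 + 8 + 92 + 28 + 14 = 239
Estimated eligible among unknowns: 0.8000 × 29 = 23.20
Base: 239 + 23.20 = 262.20
CON2 = 211 / 262.20 = 0.8047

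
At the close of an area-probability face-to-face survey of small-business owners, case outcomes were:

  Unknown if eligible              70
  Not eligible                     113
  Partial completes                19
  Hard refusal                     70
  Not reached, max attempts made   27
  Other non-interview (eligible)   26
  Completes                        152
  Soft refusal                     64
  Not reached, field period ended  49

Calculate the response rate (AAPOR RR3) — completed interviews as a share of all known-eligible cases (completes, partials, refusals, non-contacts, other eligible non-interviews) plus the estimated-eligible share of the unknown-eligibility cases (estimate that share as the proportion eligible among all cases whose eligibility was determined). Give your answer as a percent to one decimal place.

Refusals = 70 + 64 = 134
No answer / not reached = 49 + 27 = 76
Num = 152
Determined eligible = 152 + 19 + 134 + 76 + 26 = 407
e = 407 / (407 + 113) = 407 / 520 = 0.7827
Estimated eligible among unknowns = 0.7827 × 70 = 54.79
Base = 407 + 54.79 = 461.79
RR3 = 152 / 461.79 = 0.3292

32.9%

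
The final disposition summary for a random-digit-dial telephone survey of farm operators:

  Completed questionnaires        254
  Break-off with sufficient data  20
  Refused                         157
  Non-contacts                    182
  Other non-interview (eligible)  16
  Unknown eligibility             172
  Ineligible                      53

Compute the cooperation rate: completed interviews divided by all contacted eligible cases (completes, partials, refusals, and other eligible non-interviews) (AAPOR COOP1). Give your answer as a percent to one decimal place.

56.8%

Numerator → 254
Denominator → 254 + 20 + 157 + 16 = 447
COOP1 = 254 / 447 = 0.5682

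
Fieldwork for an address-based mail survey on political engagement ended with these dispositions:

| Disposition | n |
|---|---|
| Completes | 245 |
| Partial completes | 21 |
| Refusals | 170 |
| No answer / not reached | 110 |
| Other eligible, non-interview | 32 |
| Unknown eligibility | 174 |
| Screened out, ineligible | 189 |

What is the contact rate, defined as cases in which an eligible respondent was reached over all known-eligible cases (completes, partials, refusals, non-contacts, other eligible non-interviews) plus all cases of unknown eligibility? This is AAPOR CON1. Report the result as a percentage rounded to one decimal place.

Numerator = 245 + 21 + 170 + 32 = 468
Base = 245 + 21 + 170 + 110 + 32 + 174 = 752
CON1 = 468 / 752 = 0.6223

62.2%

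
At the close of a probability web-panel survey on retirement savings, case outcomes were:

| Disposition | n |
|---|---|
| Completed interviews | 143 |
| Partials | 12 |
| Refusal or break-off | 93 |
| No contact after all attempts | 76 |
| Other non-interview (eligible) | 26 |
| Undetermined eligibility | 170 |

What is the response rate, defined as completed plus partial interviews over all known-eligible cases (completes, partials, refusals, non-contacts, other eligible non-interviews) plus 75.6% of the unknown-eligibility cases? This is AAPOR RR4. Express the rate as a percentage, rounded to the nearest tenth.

Top → 143 + 12 = 155
Determined eligible → 143 + 12 + 93 + 76 + 26 = 350
Eligible share of unknowns → 0.7560 × 170 = 128.52
Base → 350 + 128.52 = 478.52
RR4 = 155 / 478.52 = 0.3239

32.4%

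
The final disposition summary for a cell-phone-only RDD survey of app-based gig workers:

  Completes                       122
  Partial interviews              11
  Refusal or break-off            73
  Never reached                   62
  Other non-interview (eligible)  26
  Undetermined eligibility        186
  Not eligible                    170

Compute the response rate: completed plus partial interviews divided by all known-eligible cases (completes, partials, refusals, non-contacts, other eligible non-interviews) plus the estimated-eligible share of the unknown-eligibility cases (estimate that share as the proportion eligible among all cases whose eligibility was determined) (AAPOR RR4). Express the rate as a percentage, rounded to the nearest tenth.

32.3%

Num → 122 + 11 = 133
Known eligible → 122 + 11 + 73 + 62 + 26 = 294
e = 294 / (294 + 170) = 294 / 464 = 0.6336
Estimated eligible among unknowns → 0.6336 × 186 = 117.85
Base → 294 + 117.85 = 411.85
RR4 = 133 / 411.85 = 0.3229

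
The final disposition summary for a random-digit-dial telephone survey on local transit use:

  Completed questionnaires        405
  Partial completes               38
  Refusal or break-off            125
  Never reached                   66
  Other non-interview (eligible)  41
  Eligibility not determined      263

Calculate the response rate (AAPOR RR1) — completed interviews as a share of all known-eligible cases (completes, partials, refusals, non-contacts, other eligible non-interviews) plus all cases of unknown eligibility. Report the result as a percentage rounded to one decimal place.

Top → 405
Denom → 405 + 38 + 125 + 66 + 41 + 263 = 938
RR1 = 405 / 938 = 0.4318

43.2%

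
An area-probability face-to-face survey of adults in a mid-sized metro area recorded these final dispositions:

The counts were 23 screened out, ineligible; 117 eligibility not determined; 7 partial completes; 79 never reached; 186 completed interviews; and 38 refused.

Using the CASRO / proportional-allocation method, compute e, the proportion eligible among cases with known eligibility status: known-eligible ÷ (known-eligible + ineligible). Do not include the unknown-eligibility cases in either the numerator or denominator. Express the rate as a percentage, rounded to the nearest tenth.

93.1%

Known eligible = 186 + 7 + 38 + 79 = 310
e = 310 / (310 + 23) = 310 / 333 = 0.9309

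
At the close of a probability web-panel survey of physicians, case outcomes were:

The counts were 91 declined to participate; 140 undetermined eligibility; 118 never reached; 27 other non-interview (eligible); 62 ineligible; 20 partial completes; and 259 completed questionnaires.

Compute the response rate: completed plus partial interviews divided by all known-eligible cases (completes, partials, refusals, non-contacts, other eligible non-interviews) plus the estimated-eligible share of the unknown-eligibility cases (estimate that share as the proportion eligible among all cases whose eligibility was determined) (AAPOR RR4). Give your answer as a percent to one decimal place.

43.6%

Numerator → 259 + 20 = 279
Known eligible → 259 + 20 + 91 + 118 + 27 = 515
e = 515 / (515 + 62) = 515 / 577 = 0.8925
Estimated eligible among unknowns → 0.8925 × 140 = 124.95
Base → 515 + 124.95 = 639.95
RR4 = 279 / 639.95 = 0.4360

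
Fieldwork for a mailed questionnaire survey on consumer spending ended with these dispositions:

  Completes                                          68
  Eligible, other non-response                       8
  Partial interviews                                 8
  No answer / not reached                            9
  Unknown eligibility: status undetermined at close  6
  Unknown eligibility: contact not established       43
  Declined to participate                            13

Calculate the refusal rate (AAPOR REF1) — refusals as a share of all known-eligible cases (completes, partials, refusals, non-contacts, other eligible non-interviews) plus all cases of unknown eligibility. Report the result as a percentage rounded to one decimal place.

Undetermined eligibility = 43 + 6 = 49
Num: 13
Denom: 68 + 8 + 13 + 9 + 8 + 49 = 155
REF1 = 13 / 155 = 0.0839

8.4%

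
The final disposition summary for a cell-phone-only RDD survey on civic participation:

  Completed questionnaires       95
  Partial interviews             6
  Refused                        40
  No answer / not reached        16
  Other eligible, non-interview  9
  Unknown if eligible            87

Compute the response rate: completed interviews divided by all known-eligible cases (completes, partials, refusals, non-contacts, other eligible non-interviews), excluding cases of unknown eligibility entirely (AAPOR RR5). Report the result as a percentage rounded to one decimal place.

57.2%

Top: 95
Denom: 95 + 6 + 40 + 16 + 9 = 166
RR5 = 95 / 166 = 0.5723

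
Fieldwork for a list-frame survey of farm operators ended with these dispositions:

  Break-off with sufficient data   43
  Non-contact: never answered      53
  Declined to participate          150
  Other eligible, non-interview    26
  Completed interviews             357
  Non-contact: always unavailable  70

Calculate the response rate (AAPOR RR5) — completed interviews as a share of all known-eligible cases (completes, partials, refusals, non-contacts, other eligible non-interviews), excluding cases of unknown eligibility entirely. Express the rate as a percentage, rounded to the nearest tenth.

51.1%

No answer / not reached = 53 + 70 = 123
Numerator → 357
Base → 357 + 43 + 150 + 123 + 26 = 699
RR5 = 357 / 699 = 0.5107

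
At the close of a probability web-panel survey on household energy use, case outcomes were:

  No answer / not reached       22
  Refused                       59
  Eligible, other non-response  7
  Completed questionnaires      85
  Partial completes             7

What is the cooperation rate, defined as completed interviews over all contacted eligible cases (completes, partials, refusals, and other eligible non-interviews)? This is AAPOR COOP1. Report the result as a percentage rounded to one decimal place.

Num → 85
Denom → 85 + 7 + 59 + 7 = 158
COOP1 = 85 / 158 = 0.5380

53.8%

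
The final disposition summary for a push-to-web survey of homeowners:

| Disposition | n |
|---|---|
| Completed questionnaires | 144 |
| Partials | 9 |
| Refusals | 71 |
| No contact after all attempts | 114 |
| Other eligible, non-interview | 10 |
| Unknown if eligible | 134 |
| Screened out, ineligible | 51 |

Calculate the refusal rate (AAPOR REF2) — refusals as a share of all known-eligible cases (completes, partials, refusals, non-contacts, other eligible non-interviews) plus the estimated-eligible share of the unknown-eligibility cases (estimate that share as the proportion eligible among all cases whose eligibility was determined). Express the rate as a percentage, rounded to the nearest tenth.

15.3%

Top: 71
Determined eligible: 144 + 9 + 71 + 114 + 10 = 348
e = 348 / (348 + 51) = 348 / 399 = 0.8722
e × U: 0.8722 × 134 = 116.87
Denom: 348 + 116.87 = 464.87
REF2 = 71 / 464.87 = 0.1527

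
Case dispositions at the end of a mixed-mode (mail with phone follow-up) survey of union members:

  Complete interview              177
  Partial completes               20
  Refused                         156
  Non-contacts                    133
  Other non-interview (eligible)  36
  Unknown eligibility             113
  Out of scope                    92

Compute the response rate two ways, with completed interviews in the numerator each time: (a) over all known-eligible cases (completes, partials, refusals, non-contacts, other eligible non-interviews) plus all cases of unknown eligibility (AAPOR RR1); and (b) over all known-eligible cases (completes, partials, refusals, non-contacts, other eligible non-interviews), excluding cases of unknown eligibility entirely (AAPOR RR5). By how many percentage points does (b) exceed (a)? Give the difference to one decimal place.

Top = 177
Denom = 177 + 20 + 156 + 133 + 36 + 113 = 635
RR1 = 177 / 635 = 0.2787
Denom = 177 + 20 + 156 + 133 + 36 = 522
RR5 = 177 / 522 = 0.3391
Difference = 33.91 − 27.87 = 6.04 percentage points

6.0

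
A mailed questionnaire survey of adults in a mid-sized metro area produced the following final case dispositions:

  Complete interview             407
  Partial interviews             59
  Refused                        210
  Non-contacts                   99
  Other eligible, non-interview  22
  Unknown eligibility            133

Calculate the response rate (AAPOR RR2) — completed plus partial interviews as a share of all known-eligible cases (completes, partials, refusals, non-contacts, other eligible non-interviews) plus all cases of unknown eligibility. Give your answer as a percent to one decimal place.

Num = 407 + 59 = 466
Denominator = 407 + 59 + 210 + 99 + 22 + 133 = 930
RR2 = 466 / 930 = 0.5011

50.1%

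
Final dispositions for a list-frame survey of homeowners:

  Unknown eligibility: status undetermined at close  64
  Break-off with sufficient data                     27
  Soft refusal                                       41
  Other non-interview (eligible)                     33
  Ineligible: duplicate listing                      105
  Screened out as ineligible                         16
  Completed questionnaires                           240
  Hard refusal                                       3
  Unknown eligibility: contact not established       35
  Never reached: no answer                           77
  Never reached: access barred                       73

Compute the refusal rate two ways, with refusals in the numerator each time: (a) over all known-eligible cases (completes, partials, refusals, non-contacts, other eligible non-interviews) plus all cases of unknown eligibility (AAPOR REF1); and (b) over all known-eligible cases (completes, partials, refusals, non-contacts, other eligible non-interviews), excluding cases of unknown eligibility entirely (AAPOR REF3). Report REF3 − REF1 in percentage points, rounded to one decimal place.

1.5

Refused = 3 + 41 = 44
Never reached = 77 + 73 = 150
Unknown eligibility = 35 + 64 = 99
Ineligible = 16 + 105 = 121
Numerator = 44
Denominator = 240 + 27 + 44 + 150 + 33 + 99 = 593
REF1 = 44 / 593 = 0.0742
Denominator = 240 + 27 + 44 + 150 + 33 = 494
REF3 = 44 / 494 = 0.0891
Difference = 8.91 − 7.42 = 1.49 percentage points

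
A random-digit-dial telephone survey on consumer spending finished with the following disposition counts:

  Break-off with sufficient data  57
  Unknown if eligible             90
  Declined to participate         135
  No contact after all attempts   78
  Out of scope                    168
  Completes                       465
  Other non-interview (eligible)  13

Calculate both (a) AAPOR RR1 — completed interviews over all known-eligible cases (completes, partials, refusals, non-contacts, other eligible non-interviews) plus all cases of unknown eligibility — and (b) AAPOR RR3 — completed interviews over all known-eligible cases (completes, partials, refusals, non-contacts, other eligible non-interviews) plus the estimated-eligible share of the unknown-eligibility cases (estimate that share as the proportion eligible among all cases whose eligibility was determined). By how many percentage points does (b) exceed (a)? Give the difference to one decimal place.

1.1

Top = 465
Denom = 465 + 57 + 135 + 78 + 13 + 90 = 838
RR1 = 465 / 838 = 0.5549
Eligible (known) = 465 + 57 + 135 + 78 + 13 = 748
e = 748 / (748 + 168) = 748 / 916 = 0.8166
Estimated eligible among unknowns = 0.8166 × 90 = 73.49
Denom = 748 + 73.49 = 821.49
RR3 = 465 / 821.49 = 0.5660
Difference = 56.60 − 55.49 = 1.11 percentage points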